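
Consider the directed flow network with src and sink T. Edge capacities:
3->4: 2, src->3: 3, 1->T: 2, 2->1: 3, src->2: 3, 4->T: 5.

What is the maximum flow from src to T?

4

Augment src->2->1->T: bottleneck 2. Total 2.
Augment src->3->4->T: bottleneck 2. Total 4.
No augmenting path remains in the residual graph.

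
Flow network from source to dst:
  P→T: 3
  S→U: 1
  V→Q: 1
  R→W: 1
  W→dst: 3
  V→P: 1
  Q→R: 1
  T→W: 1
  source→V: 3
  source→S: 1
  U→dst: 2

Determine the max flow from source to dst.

3

Augment source→S→U→dst: bottleneck 1. Total 1.
Augment source→V→Q→R→W→dst: bottleneck 1. Total 2.
Augment source→V→P→T→W→dst: bottleneck 1. Total 3.
No augmenting path remains in the residual graph.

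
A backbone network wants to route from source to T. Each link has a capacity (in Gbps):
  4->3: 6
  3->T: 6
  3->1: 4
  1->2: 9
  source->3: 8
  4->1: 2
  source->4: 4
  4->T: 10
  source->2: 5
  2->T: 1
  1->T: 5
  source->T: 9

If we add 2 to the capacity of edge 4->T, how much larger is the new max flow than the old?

Original max flow = 22.
Edge 4->T does not cross the min cut (source side {2, source}), so extra capacity there cannot help.
New max flow = 22. Increase = 0.

0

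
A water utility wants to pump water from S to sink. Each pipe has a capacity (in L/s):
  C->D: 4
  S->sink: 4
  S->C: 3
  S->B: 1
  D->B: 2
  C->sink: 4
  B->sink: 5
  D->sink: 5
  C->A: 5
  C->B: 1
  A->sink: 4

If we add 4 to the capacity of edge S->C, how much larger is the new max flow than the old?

4

Original max flow = 8.
After raising cap(S->C), augmenting paths through that edge carry 4 more units.
New max flow = 12. Increase = 4.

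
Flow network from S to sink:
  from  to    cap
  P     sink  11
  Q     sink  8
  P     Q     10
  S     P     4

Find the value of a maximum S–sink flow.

4

Augment S→P→sink: bottleneck 4. Total 4.
No augmenting path remains in the residual graph.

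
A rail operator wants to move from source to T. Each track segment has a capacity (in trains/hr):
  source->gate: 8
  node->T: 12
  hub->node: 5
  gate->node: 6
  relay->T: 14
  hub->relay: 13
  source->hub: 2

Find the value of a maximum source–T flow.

8

Augment source->hub->relay->T: bottleneck 2. Total 2.
Augment source->gate->node->T: bottleneck 6. Total 8.
No augmenting path remains in the residual graph.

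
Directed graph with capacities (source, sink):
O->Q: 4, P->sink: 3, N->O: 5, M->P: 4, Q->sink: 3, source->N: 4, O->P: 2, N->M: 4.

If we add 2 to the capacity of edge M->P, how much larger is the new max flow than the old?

0

Original max flow = 4.
Edge M->P does not cross the min cut (source side {source}), so extra capacity there cannot help.
New max flow = 4. Increase = 0.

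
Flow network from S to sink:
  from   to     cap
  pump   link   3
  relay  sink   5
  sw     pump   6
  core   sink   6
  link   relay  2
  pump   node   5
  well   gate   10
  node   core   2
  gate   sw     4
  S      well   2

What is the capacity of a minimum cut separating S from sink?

2

Max flow = 2 (via 1 augmenting path).
In the residual at optimum, the set reachable from S is {S}.
Cut edges: S→well (cap 2). Sum = 2.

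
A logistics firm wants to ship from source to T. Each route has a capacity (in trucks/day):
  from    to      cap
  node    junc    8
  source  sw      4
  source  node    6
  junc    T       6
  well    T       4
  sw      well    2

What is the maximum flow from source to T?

Augment source→node→junc→T: bottleneck 6. Total 6.
Augment source→sw→well→T: bottleneck 2. Total 8.
No augmenting path remains in the residual graph.

8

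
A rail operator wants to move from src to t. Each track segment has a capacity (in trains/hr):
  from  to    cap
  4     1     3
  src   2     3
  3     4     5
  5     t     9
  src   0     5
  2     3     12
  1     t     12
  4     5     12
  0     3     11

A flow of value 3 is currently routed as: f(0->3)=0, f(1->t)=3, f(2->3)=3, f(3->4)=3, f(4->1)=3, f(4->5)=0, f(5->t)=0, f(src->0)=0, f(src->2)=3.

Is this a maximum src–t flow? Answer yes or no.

No

Residual path src->0->3->4->5->t has bottleneck 2 > 0.
Pushing 2 along it raises the flow to 5, so the given flow is not maximum.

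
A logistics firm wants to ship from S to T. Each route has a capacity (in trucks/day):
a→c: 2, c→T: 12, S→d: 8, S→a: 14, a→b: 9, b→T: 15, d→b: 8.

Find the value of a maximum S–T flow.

Augment S→d→b→T: bottleneck 8. Total 8.
Augment S→a→b→T: bottleneck 7. Total 15.
Augment S→a→c→T: bottleneck 2. Total 17.
No augmenting path remains in the residual graph.

17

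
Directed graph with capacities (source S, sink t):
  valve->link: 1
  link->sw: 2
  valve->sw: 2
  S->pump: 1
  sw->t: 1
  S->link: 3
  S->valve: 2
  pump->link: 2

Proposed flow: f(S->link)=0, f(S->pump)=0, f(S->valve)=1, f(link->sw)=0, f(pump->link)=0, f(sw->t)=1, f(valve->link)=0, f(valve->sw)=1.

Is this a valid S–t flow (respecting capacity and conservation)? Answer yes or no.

Yes

Every edge has 0 ≤ f(e) ≤ cap(e).
At each intermediate node, inflow equals outflow.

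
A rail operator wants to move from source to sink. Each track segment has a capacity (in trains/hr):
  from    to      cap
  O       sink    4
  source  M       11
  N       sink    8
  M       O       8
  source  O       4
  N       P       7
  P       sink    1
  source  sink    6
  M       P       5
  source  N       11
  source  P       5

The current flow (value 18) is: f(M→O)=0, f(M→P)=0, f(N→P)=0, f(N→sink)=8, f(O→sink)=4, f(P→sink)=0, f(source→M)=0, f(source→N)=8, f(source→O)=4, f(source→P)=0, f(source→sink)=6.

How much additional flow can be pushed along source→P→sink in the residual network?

1

Residual capacities along the path: source→P: 5, P→sink: 1.
Minimum is 1.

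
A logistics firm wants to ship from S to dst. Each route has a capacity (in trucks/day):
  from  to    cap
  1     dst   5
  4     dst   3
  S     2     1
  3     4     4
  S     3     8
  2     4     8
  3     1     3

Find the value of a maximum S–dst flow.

6

Augment S→2→4→dst: bottleneck 1. Total 1.
Augment S→3→4→dst: bottleneck 2. Total 3.
Augment S→3→1→dst: bottleneck 3. Total 6.
No augmenting path remains in the residual graph.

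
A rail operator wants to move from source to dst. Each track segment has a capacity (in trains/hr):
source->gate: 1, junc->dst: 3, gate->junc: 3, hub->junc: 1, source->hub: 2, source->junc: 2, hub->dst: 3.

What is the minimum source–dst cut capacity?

5

Max flow = 5 (via 3 augmenting paths).
In the residual at optimum, the set reachable from source is {source}.
Cut edges: source->hub (cap 2), source->gate (cap 1), source->junc (cap 2). Sum = 5.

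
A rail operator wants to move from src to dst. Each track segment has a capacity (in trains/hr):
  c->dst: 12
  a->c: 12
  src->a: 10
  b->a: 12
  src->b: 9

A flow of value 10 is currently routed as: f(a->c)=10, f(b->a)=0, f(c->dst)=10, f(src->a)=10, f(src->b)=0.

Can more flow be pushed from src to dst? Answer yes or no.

Residual path src->b->a->c->dst has bottleneck 2 > 0.
Pushing 2 along it raises the flow to 12, so the given flow is not maximum.

Yes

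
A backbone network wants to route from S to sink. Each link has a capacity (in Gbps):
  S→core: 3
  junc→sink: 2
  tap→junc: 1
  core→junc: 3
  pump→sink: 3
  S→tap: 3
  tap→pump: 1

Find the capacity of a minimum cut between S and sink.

3

Max flow = 3 (via 2 augmenting paths).
In the residual at optimum, the set reachable from S is {S, core, junc, tap}.
Cut edges: tap→pump (cap 1), junc→sink (cap 2). Sum = 3.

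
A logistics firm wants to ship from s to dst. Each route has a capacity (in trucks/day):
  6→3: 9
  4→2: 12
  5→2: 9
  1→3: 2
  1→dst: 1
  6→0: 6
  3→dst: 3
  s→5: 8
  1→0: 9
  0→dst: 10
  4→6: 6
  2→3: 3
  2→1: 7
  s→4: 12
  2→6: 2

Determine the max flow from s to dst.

Augment s→4→2→1→dst: bottleneck 1. Total 1.
Augment s→4→2→3→dst: bottleneck 3. Total 4.
Augment s→4→6→0→dst: bottleneck 6. Total 10.
Augment s→4→2→1→0→dst: bottleneck 2. Total 12.
Augment s→5→2→1→0→dst: bottleneck 2. Total 14.
No augmenting path remains in the residual graph.

14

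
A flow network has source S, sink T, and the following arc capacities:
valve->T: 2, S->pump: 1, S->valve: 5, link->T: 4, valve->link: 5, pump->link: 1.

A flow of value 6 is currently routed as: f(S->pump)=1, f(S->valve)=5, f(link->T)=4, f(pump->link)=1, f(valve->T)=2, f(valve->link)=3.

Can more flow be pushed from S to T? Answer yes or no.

Residual reachable from S: {S}; T is not reachable.
Saturated cut: S->valve, S->pump with total capacity 6 = current flow value. Flow is maximum.

No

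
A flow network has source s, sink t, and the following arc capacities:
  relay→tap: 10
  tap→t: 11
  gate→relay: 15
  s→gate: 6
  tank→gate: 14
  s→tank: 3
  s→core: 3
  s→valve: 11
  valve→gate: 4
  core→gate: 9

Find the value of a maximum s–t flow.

10

Augment s→gate→relay→tap→t: bottleneck 6. Total 6.
Augment s→core→gate→relay→tap→t: bottleneck 3. Total 9.
Augment s→tank→gate→relay→tap→t: bottleneck 1. Total 10.
No augmenting path remains in the residual graph.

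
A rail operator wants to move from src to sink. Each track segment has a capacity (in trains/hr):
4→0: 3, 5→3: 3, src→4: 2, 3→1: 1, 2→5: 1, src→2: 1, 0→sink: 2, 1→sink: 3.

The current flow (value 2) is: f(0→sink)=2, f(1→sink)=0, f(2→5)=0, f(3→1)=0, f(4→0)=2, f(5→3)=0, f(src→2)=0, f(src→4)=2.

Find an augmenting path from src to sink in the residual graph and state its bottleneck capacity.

src→2→5→3→1→sink, bottleneck 1

Residual along src→2→5→3→1→sink: src→2: 1, 2→5: 1, 5→3: 3, 3→1: 1, 1→sink: 3.
Bottleneck = min = 1.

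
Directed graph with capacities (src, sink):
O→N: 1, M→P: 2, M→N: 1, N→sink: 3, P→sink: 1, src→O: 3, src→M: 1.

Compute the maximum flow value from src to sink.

Augment src→O→N→sink: bottleneck 1. Total 1.
Augment src→M→N→sink: bottleneck 1. Total 2.
No augmenting path remains in the residual graph.

2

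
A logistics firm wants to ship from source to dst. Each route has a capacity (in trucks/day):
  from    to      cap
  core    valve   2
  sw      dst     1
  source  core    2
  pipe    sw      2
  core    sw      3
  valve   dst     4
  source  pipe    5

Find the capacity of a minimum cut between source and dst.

Max flow = 3 (via 2 augmenting paths).
In the residual at optimum, the set reachable from source is {pipe, source, sw}.
Cut edges: source→core (cap 2), sw→dst (cap 1). Sum = 3.

3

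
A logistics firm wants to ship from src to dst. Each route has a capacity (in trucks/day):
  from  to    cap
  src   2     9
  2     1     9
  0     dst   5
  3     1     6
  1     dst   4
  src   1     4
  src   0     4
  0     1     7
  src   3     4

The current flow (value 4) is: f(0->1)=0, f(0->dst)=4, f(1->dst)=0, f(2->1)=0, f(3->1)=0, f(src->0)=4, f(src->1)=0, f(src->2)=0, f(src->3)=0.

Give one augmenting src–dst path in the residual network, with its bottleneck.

src->1->dst, bottleneck 4

Residual along src->1->dst: src->1: 4, 1->dst: 4.
Bottleneck = min = 4.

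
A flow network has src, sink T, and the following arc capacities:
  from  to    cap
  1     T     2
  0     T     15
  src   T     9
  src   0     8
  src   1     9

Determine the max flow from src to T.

Augment src→T: bottleneck 9. Total 9.
Augment src→1→T: bottleneck 2. Total 11.
Augment src→0→T: bottleneck 8. Total 19.
No augmenting path remains in the residual graph.

19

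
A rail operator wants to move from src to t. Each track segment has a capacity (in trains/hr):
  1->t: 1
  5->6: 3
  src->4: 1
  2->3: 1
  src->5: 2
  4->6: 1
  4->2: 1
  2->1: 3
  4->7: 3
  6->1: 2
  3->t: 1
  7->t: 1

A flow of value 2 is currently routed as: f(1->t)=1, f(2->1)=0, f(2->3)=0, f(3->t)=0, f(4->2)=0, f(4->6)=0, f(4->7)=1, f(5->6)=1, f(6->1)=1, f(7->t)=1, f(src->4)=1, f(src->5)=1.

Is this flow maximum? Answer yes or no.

Residual reachable from src: {1, 5, 6, src}; t is not reachable.
Saturated cut: src->4, 1->t with total capacity 2 = current flow value. Flow is maximum.

Yes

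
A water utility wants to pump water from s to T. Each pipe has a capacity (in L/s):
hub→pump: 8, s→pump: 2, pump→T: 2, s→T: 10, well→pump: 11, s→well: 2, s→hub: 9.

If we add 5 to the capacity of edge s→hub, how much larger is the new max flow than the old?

0

Original max flow = 12.
Edge s→hub does not cross the min cut (source side {hub, pump, s, well}), so extra capacity there cannot help.
New max flow = 12. Increase = 0.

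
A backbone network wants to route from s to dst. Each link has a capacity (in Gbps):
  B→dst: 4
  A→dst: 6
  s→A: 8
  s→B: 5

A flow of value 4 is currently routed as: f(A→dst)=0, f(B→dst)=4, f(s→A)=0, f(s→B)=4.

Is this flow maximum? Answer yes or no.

Residual path s→A→dst has bottleneck 6 > 0.
Pushing 6 along it raises the flow to 10, so the given flow is not maximum.

No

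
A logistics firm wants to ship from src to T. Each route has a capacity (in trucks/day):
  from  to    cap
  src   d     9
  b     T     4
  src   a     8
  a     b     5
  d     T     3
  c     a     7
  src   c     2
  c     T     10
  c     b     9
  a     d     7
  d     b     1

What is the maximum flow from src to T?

9

Augment src→c→T: bottleneck 2. Total 2.
Augment src→d→T: bottleneck 3. Total 5.
Augment src→a→b→T: bottleneck 4. Total 9.
No augmenting path remains in the residual graph.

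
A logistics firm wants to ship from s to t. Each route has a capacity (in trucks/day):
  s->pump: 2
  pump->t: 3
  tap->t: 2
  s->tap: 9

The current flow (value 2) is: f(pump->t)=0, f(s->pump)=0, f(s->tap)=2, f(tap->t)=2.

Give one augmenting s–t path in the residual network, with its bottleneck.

s->pump->t, bottleneck 2

Residual along s->pump->t: s->pump: 2, pump->t: 3.
Bottleneck = min = 2.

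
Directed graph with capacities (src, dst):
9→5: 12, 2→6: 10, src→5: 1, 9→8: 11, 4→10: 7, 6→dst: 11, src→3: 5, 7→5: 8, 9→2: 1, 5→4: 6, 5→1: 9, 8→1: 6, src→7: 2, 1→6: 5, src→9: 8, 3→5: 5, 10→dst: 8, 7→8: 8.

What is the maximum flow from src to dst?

Augment src→9→2→6→dst: bottleneck 1. Total 1.
Augment src→5→4→10→dst: bottleneck 1. Total 2.
Augment src→9→5→4→10→dst: bottleneck 5. Total 7.
Augment src→9→5→1→6→dst: bottleneck 2. Total 9.
Augment src→7→5→1→6→dst: bottleneck 2. Total 11.
Augment src→3→5→1→6→dst: bottleneck 1. Total 12.
No augmenting path remains in the residual graph.

12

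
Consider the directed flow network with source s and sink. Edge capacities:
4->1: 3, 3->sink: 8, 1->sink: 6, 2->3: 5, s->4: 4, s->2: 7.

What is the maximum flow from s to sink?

8

Augment s->2->3->sink: bottleneck 5. Total 5.
Augment s->4->1->sink: bottleneck 3. Total 8.
No augmenting path remains in the residual graph.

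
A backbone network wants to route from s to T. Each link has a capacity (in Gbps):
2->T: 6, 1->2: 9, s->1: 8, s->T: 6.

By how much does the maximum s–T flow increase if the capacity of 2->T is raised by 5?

2

Original max flow = 12.
After raising cap(2->T), augmenting paths through that edge carry 2 more units.
New max flow = 14. Increase = 2.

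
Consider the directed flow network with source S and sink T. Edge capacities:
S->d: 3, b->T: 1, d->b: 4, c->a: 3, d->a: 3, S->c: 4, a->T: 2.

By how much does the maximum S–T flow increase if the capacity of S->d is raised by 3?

0

Original max flow = 3.
Edge S->d does not cross the min cut (source side {S, a, b, c, d}), so extra capacity there cannot help.
New max flow = 3. Increase = 0.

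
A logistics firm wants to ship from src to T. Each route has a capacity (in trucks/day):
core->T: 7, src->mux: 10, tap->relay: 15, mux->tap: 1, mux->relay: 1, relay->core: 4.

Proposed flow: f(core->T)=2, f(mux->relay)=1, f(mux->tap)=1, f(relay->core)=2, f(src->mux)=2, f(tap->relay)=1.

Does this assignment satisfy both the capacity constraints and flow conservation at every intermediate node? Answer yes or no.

Yes

Every edge has 0 ≤ f(e) ≤ cap(e).
At each intermediate node, inflow equals outflow.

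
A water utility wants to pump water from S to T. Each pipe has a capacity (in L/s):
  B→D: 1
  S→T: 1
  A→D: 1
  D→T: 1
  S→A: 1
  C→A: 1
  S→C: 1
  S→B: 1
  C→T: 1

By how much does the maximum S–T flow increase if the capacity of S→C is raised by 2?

0

Original max flow = 3.
Even with extra capacity on S→C, another cut of capacity 3 remains binding.
New max flow = 3. Increase = 0.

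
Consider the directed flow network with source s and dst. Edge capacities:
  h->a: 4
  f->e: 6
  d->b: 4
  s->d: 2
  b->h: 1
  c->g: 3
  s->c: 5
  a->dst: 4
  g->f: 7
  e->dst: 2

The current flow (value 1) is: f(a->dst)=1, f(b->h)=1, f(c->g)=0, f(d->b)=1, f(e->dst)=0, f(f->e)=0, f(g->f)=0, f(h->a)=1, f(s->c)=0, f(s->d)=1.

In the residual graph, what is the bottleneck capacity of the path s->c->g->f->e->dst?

2

Residual capacities along the path: s->c: 5, c->g: 3, g->f: 7, f->e: 6, e->dst: 2.
Minimum is 2.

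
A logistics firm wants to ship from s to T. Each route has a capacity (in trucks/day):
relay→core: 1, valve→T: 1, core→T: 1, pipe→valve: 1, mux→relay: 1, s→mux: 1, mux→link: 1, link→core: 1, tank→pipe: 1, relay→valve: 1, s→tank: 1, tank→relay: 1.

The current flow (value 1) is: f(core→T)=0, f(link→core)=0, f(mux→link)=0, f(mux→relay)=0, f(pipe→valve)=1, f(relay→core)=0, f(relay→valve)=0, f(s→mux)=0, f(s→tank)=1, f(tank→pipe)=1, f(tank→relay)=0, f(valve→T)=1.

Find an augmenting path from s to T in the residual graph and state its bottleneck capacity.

s→mux→relay→core→T, bottleneck 1

Residual along s→mux→relay→core→T: s→mux: 1, mux→relay: 1, relay→core: 1, core→T: 1.
Bottleneck = min = 1.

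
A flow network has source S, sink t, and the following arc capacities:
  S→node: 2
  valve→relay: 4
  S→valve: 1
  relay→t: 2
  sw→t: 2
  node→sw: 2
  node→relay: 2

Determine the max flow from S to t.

3

Augment S→node→sw→t: bottleneck 2. Total 2.
Augment S→valve→relay→t: bottleneck 1. Total 3.
No augmenting path remains in the residual graph.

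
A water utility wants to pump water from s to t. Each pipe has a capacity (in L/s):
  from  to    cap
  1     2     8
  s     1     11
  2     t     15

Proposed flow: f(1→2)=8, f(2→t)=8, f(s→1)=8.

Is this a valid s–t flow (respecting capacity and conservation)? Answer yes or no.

Every edge has 0 ≤ f(e) ≤ cap(e).
At each intermediate node, inflow equals outflow.

Yes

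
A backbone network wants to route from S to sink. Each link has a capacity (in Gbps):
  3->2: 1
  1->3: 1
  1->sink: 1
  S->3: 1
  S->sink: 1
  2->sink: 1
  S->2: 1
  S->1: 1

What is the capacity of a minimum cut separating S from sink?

3

Max flow = 3 (via 3 augmenting paths).
In the residual at optimum, the set reachable from S is {2, 3, S}.
Cut edges: S->1 (cap 1), S->sink (cap 1), 2->sink (cap 1). Sum = 3.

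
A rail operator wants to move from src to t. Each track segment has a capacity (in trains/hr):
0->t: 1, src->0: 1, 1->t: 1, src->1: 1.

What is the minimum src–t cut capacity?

Max flow = 2 (via 2 augmenting paths).
In the residual at optimum, the set reachable from src is {src}.
Cut edges: src->1 (cap 1), src->0 (cap 1). Sum = 2.

2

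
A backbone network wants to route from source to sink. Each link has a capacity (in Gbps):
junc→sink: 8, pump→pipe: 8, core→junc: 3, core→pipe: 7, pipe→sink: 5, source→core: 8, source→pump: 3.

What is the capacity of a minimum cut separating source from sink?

8

Max flow = 8 (via 3 augmenting paths).
In the residual at optimum, the set reachable from source is {core, pipe, pump, source}.
Cut edges: core→junc (cap 3), pipe→sink (cap 5). Sum = 8.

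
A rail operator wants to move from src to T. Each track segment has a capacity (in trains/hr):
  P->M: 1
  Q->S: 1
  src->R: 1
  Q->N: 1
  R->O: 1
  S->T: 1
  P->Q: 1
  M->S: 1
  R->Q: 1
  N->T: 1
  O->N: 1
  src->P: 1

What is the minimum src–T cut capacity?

2

Max flow = 2 (via 2 augmenting paths).
In the residual at optimum, the set reachable from src is {src}.
Cut edges: src->P (cap 1), src->R (cap 1). Sum = 2.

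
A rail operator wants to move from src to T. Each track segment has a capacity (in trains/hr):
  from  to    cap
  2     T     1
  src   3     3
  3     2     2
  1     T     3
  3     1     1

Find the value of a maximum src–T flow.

Augment src→3→1→T: bottleneck 1. Total 1.
Augment src→3→2→T: bottleneck 1. Total 2.
No augmenting path remains in the residual graph.

2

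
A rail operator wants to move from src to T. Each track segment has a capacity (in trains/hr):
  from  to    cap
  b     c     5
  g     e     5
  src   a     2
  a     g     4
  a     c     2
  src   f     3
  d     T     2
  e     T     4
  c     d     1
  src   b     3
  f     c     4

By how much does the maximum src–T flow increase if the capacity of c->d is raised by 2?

Original max flow = 3.
After raising cap(c->d), augmenting paths through that edge carry 1 more unit.
New max flow = 4. Increase = 1.

1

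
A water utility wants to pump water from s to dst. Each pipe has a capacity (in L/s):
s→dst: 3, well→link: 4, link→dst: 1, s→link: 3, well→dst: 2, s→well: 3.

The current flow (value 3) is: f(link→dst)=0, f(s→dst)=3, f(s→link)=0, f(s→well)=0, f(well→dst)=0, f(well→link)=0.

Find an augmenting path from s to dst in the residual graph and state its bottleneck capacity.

s→well→dst, bottleneck 2

Residual along s→well→dst: s→well: 3, well→dst: 2.
Bottleneck = min = 2.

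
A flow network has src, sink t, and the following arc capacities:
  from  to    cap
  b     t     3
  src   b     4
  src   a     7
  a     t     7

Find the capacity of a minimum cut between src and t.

10

Max flow = 10 (via 2 augmenting paths).
In the residual at optimum, the set reachable from src is {b, src}.
Cut edges: src→a (cap 7), b→t (cap 3). Sum = 10.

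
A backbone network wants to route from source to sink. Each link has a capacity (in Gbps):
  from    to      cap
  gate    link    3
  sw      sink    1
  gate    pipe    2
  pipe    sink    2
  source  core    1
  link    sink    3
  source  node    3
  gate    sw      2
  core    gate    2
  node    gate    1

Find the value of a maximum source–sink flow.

Augment source→core→gate→pipe→sink: bottleneck 1. Total 1.
Augment source→node→gate→pipe→sink: bottleneck 1. Total 2.
No augmenting path remains in the residual graph.

2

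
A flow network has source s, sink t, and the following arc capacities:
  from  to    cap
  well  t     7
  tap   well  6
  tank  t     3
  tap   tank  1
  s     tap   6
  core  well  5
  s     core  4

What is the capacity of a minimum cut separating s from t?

8

Max flow = 8 (via 3 augmenting paths).
In the residual at optimum, the set reachable from s is {core, s, tap, well}.
Cut edges: tap→tank (cap 1), well→t (cap 7). Sum = 8.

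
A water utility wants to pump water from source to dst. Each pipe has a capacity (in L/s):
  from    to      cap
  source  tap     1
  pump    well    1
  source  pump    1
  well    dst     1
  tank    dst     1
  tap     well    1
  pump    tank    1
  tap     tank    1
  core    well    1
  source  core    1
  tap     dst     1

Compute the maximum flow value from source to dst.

Augment source->tap->dst: bottleneck 1. Total 1.
Augment source->core->well->dst: bottleneck 1. Total 2.
Augment source->pump->tank->dst: bottleneck 1. Total 3.
No augmenting path remains in the residual graph.

3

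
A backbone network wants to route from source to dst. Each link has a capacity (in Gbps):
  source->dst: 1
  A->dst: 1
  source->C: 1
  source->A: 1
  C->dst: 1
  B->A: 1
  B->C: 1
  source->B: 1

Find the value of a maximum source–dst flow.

3

Augment source->dst: bottleneck 1. Total 1.
Augment source->A->dst: bottleneck 1. Total 2.
Augment source->C->dst: bottleneck 1. Total 3.
No augmenting path remains in the residual graph.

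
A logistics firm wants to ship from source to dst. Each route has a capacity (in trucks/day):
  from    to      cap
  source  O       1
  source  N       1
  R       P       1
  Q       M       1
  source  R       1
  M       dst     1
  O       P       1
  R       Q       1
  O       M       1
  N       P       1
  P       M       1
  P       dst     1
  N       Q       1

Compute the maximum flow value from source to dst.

Augment source→N→P→dst: bottleneck 1. Total 1.
Augment source→O→M→dst: bottleneck 1. Total 2.
No augmenting path remains in the residual graph.

2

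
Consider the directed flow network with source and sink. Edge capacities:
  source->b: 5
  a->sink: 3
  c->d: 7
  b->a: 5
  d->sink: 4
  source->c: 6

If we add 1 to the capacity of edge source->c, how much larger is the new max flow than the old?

Original max flow = 7.
Edge source->c does not cross the min cut (source side {a, b, c, d, source}), so extra capacity there cannot help.
New max flow = 7. Increase = 0.

0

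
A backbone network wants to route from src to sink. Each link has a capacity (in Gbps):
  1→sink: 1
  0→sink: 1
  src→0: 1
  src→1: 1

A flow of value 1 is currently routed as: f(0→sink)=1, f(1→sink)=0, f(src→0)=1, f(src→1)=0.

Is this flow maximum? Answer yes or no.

Residual path src→1→sink has bottleneck 1 > 0.
Pushing 1 along it raises the flow to 2, so the given flow is not maximum.

No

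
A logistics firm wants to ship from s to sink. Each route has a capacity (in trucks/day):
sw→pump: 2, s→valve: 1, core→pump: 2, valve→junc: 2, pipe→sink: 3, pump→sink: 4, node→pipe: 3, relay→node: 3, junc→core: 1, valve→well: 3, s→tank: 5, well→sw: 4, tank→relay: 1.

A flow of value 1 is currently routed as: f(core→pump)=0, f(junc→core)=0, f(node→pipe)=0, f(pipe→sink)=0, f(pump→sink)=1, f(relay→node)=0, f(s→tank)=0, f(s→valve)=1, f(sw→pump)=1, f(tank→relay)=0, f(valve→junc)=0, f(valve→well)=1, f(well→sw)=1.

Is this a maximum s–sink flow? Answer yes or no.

No

Residual path s→tank→relay→node→pipe→sink has bottleneck 1 > 0.
Pushing 1 along it raises the flow to 2, so the given flow is not maximum.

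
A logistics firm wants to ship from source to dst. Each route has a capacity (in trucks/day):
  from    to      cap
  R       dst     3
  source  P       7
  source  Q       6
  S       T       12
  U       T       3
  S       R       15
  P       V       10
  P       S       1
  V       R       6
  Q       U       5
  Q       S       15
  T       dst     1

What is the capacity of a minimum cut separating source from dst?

4

Max flow = 4 (via 2 augmenting paths).
In the residual at optimum, the set reachable from source is {P, Q, R, S, T, U, V, source}.
Cut edges: T→dst (cap 1), R→dst (cap 3). Sum = 4.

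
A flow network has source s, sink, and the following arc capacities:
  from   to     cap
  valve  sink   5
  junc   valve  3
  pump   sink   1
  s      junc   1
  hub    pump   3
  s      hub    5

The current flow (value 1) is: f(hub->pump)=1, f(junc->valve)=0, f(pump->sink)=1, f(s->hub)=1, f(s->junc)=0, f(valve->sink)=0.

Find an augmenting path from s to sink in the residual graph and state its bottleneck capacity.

Residual along s->junc->valve->sink: s->junc: 1, junc->valve: 3, valve->sink: 5.
Bottleneck = min = 1.

s->junc->valve->sink, bottleneck 1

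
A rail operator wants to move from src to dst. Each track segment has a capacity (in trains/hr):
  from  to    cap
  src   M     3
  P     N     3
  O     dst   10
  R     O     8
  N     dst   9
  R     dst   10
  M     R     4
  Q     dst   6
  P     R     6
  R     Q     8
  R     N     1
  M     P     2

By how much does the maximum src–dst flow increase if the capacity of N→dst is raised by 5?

Original max flow = 3.
Edge N→dst does not cross the min cut (source side {src}), so extra capacity there cannot help.
New max flow = 3. Increase = 0.

0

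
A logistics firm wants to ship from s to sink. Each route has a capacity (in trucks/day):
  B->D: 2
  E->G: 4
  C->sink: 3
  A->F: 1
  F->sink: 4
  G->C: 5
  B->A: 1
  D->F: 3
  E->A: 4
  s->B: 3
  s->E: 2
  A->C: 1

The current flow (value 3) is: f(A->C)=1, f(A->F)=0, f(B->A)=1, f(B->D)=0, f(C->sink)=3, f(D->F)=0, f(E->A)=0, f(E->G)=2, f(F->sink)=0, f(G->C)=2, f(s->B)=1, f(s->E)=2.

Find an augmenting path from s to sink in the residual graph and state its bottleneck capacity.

Residual along s->B->D->F->sink: s->B: 2, B->D: 2, D->F: 3, F->sink: 4.
Bottleneck = min = 2.

s->B->D->F->sink, bottleneck 2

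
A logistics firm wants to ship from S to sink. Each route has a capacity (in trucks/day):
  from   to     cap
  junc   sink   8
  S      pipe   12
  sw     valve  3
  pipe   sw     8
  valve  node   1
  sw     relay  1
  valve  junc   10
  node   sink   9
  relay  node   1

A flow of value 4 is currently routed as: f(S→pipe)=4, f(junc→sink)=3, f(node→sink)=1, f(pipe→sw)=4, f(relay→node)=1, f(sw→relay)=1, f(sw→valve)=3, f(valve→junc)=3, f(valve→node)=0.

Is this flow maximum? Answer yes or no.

Residual reachable from S: {S, pipe, sw}; sink is not reachable.
Saturated cut: sw→valve, sw→relay with total capacity 4 = current flow value. Flow is maximum.

Yes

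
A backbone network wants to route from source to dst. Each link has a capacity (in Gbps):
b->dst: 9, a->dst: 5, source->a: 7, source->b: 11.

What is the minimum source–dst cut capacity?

Max flow = 14 (via 2 augmenting paths).
In the residual at optimum, the set reachable from source is {a, b, source}.
Cut edges: b->dst (cap 9), a->dst (cap 5). Sum = 14.

14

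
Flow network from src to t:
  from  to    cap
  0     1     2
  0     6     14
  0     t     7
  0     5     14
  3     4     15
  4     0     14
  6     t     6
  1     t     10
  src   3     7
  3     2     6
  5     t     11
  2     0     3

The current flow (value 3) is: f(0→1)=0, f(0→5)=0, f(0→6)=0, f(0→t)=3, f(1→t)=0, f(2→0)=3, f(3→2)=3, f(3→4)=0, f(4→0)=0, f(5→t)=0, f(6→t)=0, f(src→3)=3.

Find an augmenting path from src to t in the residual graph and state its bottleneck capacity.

src→3→4→0→t, bottleneck 4

Residual along src→3→4→0→t: src→3: 4, 3→4: 15, 4→0: 14, 0→t: 4.
Bottleneck = min = 4.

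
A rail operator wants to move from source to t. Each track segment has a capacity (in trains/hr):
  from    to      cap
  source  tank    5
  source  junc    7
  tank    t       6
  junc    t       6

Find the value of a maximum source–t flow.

Augment source->tank->t: bottleneck 5. Total 5.
Augment source->junc->t: bottleneck 6. Total 11.
No augmenting path remains in the residual graph.

11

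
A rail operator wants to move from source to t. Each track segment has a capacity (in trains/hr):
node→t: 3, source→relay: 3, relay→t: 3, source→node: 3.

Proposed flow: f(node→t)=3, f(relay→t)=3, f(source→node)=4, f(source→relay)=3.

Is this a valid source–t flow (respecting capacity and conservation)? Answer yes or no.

No

Capacity violated on source→node: flow 4 > capacity 3.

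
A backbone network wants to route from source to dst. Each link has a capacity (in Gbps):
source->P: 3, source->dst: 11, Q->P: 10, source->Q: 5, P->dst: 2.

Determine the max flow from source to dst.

Augment source->dst: bottleneck 11. Total 11.
Augment source->P->dst: bottleneck 2. Total 13.
No augmenting path remains in the residual graph.

13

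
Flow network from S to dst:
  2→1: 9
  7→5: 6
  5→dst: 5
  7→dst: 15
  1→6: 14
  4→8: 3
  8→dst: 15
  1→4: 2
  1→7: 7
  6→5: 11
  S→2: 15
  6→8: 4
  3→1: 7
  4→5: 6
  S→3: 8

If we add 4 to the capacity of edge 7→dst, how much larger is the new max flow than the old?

Original max flow = 16.
Edge 7→dst does not cross the min cut (source side {2, 3, S}), so extra capacity there cannot help.
New max flow = 16. Increase = 0.

0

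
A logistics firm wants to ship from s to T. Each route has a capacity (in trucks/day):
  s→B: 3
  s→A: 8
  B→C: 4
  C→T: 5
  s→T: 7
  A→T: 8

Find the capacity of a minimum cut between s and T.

Max flow = 18 (via 3 augmenting paths).
In the residual at optimum, the set reachable from s is {s}.
Cut edges: s→A (cap 8), s→B (cap 3), s→T (cap 7). Sum = 18.

18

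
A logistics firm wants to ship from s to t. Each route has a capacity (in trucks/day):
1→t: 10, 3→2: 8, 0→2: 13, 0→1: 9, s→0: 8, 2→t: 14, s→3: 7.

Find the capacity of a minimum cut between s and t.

15

Max flow = 15 (via 3 augmenting paths).
In the residual at optimum, the set reachable from s is {s}.
Cut edges: s→3 (cap 7), s→0 (cap 8). Sum = 15.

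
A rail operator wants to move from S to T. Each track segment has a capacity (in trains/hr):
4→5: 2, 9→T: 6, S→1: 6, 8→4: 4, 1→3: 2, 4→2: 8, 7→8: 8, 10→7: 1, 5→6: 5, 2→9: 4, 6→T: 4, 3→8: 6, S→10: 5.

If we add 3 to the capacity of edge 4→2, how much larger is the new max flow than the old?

Original max flow = 3.
Edge 4→2 does not cross the min cut (source side {1, 10, S}), so extra capacity there cannot help.
New max flow = 3. Increase = 0.

0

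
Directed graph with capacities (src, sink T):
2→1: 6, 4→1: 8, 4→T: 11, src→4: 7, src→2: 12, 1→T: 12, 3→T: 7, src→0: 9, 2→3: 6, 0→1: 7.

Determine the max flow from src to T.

25

Augment src→4→T: bottleneck 7. Total 7.
Augment src→2→3→T: bottleneck 6. Total 13.
Augment src→2→1→T: bottleneck 6. Total 19.
Augment src→0→1→T: bottleneck 6. Total 25.
No augmenting path remains in the residual graph.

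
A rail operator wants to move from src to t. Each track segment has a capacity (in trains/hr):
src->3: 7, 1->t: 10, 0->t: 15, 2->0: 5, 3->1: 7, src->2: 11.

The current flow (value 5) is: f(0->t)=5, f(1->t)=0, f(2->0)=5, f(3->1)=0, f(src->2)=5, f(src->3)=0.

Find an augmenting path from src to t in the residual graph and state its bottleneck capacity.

src->3->1->t, bottleneck 7

Residual along src->3->1->t: src->3: 7, 3->1: 7, 1->t: 10.
Bottleneck = min = 7.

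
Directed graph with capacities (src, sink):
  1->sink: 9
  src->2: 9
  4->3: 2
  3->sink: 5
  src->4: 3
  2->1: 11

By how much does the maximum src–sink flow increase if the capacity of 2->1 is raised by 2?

Original max flow = 11.
Edge 2->1 does not cross the min cut (source side {4, src}), so extra capacity there cannot help.
New max flow = 11. Increase = 0.

0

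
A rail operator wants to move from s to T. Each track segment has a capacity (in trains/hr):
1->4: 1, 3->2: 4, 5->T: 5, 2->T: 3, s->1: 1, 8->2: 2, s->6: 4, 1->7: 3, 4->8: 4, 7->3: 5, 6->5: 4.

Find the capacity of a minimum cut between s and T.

Max flow = 5 (via 2 augmenting paths).
In the residual at optimum, the set reachable from s is {s}.
Cut edges: s->1 (cap 1), s->6 (cap 4). Sum = 5.

5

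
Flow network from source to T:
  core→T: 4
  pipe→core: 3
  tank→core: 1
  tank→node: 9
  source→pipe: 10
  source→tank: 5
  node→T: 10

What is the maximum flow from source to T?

Augment source→pipe→core→T: bottleneck 3. Total 3.
Augment source→tank→core→T: bottleneck 1. Total 4.
Augment source→tank→node→T: bottleneck 4. Total 8.
No augmenting path remains in the residual graph.

8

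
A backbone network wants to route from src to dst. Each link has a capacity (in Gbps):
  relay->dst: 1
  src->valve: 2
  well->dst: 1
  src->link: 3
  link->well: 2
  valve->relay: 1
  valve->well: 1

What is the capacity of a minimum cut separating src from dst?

2

Max flow = 2 (via 2 augmenting paths).
In the residual at optimum, the set reachable from src is {link, src, valve, well}.
Cut edges: valve->relay (cap 1), well->dst (cap 1). Sum = 2.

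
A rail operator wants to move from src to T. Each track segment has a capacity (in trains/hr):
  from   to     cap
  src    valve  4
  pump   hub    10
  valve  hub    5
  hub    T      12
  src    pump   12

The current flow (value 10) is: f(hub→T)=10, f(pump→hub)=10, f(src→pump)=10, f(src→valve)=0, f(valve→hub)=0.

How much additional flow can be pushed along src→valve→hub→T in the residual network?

2

Residual capacities along the path: src→valve: 4, valve→hub: 5, hub→T: 2.
Minimum is 2.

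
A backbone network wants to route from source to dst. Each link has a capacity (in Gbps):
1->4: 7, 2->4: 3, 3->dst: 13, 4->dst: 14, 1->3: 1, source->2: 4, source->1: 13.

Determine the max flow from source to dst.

Augment source->2->4->dst: bottleneck 3. Total 3.
Augment source->1->4->dst: bottleneck 7. Total 10.
Augment source->1->3->dst: bottleneck 1. Total 11.
No augmenting path remains in the residual graph.

11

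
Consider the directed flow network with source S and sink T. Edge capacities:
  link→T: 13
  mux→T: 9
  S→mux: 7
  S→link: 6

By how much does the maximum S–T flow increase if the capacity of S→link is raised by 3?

Original max flow = 13.
After raising cap(S→link), augmenting paths through that edge carry 3 more units.
New max flow = 16. Increase = 3.

3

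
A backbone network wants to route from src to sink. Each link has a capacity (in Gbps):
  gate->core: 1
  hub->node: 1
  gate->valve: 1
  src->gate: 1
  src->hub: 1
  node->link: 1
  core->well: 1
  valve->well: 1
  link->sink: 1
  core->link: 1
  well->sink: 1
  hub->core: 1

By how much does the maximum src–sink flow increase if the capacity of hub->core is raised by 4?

0

Original max flow = 2.
Edge hub->core does not cross the min cut (source side {src}), so extra capacity there cannot help.
New max flow = 2. Increase = 0.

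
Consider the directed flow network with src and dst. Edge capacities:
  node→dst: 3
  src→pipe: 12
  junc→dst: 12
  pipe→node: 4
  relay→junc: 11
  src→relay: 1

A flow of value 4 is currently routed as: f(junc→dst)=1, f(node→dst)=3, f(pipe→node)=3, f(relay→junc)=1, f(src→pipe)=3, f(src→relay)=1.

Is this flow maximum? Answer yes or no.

Residual reachable from src: {node, pipe, src}; dst is not reachable.
Saturated cut: src→relay, node→dst with total capacity 4 = current flow value. Flow is maximum.

Yes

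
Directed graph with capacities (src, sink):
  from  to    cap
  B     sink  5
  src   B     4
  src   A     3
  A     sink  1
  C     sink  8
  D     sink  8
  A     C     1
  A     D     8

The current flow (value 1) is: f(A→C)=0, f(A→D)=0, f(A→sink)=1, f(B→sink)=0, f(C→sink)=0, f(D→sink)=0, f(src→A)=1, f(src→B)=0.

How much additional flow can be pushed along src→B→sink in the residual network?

Residual capacities along the path: src→B: 4, B→sink: 5.
Minimum is 4.

4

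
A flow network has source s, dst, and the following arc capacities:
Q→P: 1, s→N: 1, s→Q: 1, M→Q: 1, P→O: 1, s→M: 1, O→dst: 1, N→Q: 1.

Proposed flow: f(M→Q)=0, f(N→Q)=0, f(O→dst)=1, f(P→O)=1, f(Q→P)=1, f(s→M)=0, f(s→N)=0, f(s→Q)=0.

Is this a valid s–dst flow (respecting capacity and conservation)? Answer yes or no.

Conservation fails at Q: inflow 0 ≠ outflow 1.

No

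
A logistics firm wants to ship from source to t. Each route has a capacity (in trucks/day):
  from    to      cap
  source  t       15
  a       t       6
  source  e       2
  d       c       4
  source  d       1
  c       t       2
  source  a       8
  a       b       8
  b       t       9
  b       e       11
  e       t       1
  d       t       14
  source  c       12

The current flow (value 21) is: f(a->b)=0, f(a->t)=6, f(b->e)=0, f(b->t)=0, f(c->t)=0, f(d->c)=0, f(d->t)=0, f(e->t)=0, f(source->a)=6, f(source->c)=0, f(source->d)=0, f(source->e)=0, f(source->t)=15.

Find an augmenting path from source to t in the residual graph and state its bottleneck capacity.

source->d->t, bottleneck 1

Residual along source->d->t: source->d: 1, d->t: 14.
Bottleneck = min = 1.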